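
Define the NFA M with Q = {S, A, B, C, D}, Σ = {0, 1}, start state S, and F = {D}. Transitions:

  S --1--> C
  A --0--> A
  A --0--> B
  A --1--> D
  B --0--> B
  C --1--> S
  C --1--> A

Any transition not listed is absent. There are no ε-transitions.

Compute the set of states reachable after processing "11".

{S, A}

Start in {S}.
Read '1': S→{C}; now {C}.
Read '1': C→{S, A}; now {S, A}.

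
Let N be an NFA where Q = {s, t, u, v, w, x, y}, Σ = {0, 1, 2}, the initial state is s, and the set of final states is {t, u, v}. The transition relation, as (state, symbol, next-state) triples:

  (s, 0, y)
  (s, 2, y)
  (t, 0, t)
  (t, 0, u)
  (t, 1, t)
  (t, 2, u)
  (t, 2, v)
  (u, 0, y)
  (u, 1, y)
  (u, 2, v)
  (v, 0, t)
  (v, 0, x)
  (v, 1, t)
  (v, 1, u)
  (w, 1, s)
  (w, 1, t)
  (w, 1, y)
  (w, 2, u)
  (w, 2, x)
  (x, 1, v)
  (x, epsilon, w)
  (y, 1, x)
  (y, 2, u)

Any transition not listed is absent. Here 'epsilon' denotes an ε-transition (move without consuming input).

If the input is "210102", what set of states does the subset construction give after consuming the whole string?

Start in {s}.
Read '2': s→{y}; now {y}.
Read '1': y→{x}; union {x}; ε-closure = {w, x}.
Read '0': w→∅, x→∅; now ∅.
The set is empty and remains empty for the remaining 3 symbols.

∅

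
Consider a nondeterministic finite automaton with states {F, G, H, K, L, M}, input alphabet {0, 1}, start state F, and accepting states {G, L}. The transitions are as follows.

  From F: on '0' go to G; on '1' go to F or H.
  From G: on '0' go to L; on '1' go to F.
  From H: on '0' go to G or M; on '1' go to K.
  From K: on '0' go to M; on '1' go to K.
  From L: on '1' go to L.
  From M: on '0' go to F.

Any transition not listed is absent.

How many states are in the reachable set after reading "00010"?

0

Start in {F}.
Read '0': F→{G}; now {G}.
Read '0': G→{L}; now {L}.
Read '0': L→∅; now ∅.
The set is empty and remains empty for the remaining 2 symbols.
That set has 0 states.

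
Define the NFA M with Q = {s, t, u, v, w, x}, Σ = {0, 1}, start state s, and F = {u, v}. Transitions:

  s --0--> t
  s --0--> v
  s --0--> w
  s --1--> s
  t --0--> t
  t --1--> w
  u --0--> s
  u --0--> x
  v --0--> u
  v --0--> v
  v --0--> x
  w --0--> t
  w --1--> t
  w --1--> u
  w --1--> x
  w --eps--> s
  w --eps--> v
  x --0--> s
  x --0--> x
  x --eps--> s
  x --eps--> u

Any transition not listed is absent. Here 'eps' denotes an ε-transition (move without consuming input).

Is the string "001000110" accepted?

Yes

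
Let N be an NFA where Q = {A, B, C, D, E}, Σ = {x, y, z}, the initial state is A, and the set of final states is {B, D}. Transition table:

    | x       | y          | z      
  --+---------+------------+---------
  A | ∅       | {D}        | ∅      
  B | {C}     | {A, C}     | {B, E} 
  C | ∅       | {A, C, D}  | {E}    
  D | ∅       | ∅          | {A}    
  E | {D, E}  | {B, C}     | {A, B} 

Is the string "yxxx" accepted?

Start in {A}.
Read 'y': A→{D}; now {D}.
Read 'x': D→∅; now ∅.
The set is empty and remains empty for the remaining 2 symbols.
The final set ∅ contains no accepting state.

No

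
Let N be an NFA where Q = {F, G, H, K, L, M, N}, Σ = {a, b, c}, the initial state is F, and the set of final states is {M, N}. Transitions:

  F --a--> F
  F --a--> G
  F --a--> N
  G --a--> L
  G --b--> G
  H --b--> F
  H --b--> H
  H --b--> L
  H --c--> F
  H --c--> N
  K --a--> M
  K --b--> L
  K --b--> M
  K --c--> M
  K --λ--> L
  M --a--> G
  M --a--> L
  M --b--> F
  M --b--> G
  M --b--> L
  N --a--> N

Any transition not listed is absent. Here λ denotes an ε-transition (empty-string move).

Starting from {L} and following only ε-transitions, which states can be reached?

Begin with {L}.
No ε-moves leave this set, so the closure equals the set itself.

{L}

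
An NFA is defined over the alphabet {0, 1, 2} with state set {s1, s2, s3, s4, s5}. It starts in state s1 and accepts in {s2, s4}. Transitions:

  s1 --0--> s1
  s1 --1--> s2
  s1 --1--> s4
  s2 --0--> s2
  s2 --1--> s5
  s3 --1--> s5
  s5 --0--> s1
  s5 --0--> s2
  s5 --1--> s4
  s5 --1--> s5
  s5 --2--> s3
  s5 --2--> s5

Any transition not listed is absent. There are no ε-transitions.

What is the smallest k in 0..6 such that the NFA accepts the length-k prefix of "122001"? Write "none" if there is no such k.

1

Start in {s1}.
Read '1': {s1} → {s2, s4}.
None of the earlier sets intersect F, but {s2, s4} does.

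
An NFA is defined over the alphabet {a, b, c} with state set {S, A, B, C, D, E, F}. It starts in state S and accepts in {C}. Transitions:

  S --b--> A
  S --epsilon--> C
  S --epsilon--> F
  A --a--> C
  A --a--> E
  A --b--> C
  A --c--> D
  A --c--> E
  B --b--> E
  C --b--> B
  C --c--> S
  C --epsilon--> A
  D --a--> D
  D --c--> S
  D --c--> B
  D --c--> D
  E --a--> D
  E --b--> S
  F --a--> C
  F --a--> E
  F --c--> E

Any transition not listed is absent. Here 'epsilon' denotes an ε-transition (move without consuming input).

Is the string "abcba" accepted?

Yes

Start: ε-closure({S}) = {S, A, C, F}.
Read 'a': S→∅, A→{C, E}, C→∅, F→{C, E}; union {C, E}; ε-closure = {A, C, E}.
Read 'b': A→{C}, C→{B}, E→{S}; union {S, B, C}; ε-closure = {S, A, B, C, F}.
Read 'c': S→∅, A→{D, E}, B→∅, C→{S}, F→{E}; union {S, D, E}; ε-closure = {S, A, C, D, E, F}.
Read 'b': S→{A}, A→{C}, C→{B}, D→∅, E→{S}, F→∅; union {S, A, B, C}; ε-closure = {S, A, B, C, F}.
Read 'a': S→∅, A→{C, E}, B→∅, C→∅, F→{C, E}; union {C, E}; ε-closure = {A, C, E}.
The final set {A, C, E} contains the accepting state C.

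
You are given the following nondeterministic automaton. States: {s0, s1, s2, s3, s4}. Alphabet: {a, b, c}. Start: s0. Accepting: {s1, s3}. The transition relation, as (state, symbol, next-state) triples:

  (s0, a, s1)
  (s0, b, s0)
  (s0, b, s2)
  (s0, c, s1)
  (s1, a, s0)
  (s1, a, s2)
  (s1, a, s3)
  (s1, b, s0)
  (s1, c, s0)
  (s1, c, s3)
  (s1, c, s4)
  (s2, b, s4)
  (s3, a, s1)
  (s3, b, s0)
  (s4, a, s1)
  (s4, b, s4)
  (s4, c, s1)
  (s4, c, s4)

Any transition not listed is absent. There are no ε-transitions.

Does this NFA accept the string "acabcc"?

Yes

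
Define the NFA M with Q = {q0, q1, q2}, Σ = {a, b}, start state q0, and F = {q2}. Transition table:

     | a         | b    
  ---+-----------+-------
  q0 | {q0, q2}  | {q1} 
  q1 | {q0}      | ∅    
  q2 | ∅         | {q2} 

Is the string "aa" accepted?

Yes

Start in {q0}.
Read 'a': {q0} → {q0, q2}.
Read 'a': {q0, q2} → {q0, q2}.
The final set {q0, q2} contains the accepting state q2.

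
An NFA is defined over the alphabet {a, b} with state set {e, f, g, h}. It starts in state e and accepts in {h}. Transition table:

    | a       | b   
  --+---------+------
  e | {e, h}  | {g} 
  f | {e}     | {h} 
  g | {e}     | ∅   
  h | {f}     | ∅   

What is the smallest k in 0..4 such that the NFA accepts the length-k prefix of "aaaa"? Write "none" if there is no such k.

Start in {e}.
Read 'a': e→{e, h}; now {e, h}.
None of the earlier sets intersect F, but {e, h} does.

1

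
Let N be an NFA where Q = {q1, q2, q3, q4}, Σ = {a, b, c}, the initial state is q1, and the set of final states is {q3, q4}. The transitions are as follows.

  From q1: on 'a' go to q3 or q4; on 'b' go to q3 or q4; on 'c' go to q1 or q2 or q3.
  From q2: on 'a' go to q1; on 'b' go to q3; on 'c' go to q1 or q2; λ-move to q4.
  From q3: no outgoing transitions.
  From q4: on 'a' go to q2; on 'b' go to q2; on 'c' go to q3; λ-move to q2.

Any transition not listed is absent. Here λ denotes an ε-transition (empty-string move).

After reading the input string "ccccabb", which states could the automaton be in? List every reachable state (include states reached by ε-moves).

Start in {q1}.
Read 'c': q1→{q1, q2, q3}; union {q1, q2, q3}; ε-closure = {q1, q2, q3, q4}.
Read 'c': q1→{q1, q2, q3}, q2→{q1, q2}, q3→∅, q4→{q3}; union {q1, q2, q3}; ε-closure = {q1, q2, q3, q4}.
Read 'c': q1→{q1, q2, q3}, q2→{q1, q2}, q3→∅, q4→{q3}; union {q1, q2, q3}; ε-closure = {q1, q2, q3, q4}.
Read 'c': q1→{q1, q2, q3}, q2→{q1, q2}, q3→∅, q4→{q3}; union {q1, q2, q3}; ε-closure = {q1, q2, q3, q4}.
Read 'a': q1→{q3, q4}, q2→{q1}, q3→∅, q4→{q2}; now {q1, q2, q3, q4}.
Read 'b': q1→{q3, q4}, q2→{q3}, q3→∅, q4→{q2}; now {q2, q3, q4}.
Read 'b': q2→{q3}, q3→∅, q4→{q2}; union {q2, q3}; ε-closure = {q2, q3, q4}.

{q2, q3, q4}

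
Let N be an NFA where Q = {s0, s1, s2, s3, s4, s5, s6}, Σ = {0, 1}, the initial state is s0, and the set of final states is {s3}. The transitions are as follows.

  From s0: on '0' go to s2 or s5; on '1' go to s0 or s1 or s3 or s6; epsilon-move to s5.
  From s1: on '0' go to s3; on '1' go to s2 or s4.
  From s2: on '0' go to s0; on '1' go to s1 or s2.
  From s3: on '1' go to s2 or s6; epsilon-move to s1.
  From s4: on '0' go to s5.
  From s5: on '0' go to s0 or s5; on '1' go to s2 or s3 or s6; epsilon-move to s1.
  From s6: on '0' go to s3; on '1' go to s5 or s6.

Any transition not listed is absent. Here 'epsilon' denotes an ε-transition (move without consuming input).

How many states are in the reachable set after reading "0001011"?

7

Start: ε-closure({s0}) = {s0, s1, s5}.
Read '0': s0→{s2, s5}, s1→{s3}, s5→{s0, s5}; union {s0, s2, s3, s5}; ε-closure = {s0, s1, s2, s3, s5}.
Read '0': s0→{s2, s5}, s1→{s3}, s2→{s0}, s3→∅, s5→{s0, s5}; union {s0, s2, s3, s5}; ε-closure = {s0, s1, s2, s3, s5}.
Read '0': s0→{s2, s5}, s1→{s3}, s2→{s0}, s3→∅, s5→{s0, s5}; union {s0, s2, s3, s5}; ε-closure = {s0, s1, s2, s3, s5}.
Read '1': s0→{s0, s1, s3, s6}, s1→{s2, s4}, s2→{s1, s2}, s3→{s2, s6}, s5→{s2, s3, s6}; union {s0, s1, s2, s3, s4, s6}; ε-closure = {s0, s1, s2, s3, s4, s5, s6}.
Read '0': s0→{s2, s5}, s1→{s3}, s2→{s0}, s3→∅, s4→{s5}, s5→{s0, s5}, s6→{s3}; union {s0, s2, s3, s5}; ε-closure = {s0, s1, s2, s3, s5}.
Read '1': s0→{s0, s1, s3, s6}, s1→{s2, s4}, s2→{s1, s2}, s3→{s2, s6}, s5→{s2, s3, s6}; union {s0, s1, s2, s3, s4, s6}; ε-closure = {s0, s1, s2, s3, s4, s5, s6}.
Read '1': s0→{s0, s1, s3, s6}, s1→{s2, s4}, s2→{s1, s2}, s3→{s2, s6}, s4→∅, s5→{s2, s3, s6}, s6→{s5, s6}; now {s0, s1, s2, s3, s4, s5, s6}.
That set has 7 states.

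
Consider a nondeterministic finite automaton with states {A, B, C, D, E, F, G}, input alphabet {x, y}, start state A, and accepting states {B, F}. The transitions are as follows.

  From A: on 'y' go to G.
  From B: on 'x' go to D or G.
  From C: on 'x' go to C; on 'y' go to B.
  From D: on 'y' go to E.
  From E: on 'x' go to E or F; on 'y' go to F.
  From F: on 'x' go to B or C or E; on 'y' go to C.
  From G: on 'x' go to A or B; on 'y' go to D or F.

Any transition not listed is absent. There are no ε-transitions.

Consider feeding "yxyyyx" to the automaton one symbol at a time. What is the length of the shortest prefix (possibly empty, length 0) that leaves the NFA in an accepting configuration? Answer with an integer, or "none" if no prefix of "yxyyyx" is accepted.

Start in {A}.
Read 'y': {A} → {G}.
Read 'x': {G} → {A, B}.
None of the earlier sets intersect F, but {A, B} does.

2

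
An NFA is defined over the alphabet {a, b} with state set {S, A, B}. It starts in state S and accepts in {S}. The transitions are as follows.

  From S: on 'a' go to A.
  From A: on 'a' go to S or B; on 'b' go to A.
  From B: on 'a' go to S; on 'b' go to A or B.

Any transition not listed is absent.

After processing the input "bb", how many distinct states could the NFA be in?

0

Start in {S}.
Read 'b': S→∅; now ∅.
The set is empty and remains empty for the remaining 1 symbol.
That set has 0 states.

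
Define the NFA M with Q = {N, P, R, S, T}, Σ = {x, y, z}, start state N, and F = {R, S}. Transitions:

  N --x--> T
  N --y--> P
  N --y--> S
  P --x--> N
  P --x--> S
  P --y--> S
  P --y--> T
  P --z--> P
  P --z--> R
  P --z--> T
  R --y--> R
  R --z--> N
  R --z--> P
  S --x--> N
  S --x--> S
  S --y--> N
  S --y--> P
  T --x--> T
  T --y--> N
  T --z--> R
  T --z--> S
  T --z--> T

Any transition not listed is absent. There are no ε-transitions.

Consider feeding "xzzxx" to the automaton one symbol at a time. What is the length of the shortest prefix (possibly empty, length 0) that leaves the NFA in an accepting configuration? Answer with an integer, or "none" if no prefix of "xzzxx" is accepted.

2

Start in {N}.
Read 'x': N→{T}; now {T}.
Read 'z': T→{R, S, T}; now {R, S, T}.
None of the earlier sets intersect F, but {R, S, T} does.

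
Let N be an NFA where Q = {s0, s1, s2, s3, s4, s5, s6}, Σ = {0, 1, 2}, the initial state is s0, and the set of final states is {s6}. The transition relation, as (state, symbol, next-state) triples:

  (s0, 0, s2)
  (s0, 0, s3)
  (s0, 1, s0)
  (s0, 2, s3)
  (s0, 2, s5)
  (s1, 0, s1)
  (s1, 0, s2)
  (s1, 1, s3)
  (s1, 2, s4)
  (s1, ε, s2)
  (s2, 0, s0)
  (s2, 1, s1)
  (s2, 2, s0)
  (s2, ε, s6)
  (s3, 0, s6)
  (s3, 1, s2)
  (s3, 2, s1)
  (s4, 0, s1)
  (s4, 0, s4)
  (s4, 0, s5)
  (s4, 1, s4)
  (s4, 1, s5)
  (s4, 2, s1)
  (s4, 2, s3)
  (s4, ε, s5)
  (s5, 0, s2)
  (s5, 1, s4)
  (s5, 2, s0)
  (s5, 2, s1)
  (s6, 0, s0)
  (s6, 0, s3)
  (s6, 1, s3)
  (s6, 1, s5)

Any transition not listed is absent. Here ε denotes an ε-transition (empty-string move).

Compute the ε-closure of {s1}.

{s1, s2, s6}

Begin with {s1}.
ε-move s1 → s2; add s2.
ε-move s2 → s6; add s6.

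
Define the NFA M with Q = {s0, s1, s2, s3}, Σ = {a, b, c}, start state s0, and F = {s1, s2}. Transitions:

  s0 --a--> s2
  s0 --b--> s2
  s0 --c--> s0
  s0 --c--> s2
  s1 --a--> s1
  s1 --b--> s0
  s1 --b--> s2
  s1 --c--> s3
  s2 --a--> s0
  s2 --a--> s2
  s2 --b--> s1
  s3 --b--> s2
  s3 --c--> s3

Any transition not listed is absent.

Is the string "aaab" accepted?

Start in {s0}.
Read 'a': {s0} → {s2}.
Read 'a': {s2} → {s0, s2}.
Read 'a': {s0, s2} → {s0, s2}.
Read 'b': {s0, s2} → {s1, s2}.
The final set {s1, s2} contains the accepting states s1, s2.

Yes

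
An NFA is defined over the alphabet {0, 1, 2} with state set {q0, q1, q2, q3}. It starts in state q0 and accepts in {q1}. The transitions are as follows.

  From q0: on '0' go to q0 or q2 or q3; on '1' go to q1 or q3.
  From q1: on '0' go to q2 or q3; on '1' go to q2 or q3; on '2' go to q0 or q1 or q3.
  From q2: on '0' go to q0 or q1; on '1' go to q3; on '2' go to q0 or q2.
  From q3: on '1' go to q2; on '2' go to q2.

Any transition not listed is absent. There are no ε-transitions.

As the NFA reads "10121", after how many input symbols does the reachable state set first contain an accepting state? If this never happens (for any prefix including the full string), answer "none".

Start in {q0}.
Read '1': {q0} → {q1, q3}.
None of the earlier sets intersect F, but {q1, q3} does.

1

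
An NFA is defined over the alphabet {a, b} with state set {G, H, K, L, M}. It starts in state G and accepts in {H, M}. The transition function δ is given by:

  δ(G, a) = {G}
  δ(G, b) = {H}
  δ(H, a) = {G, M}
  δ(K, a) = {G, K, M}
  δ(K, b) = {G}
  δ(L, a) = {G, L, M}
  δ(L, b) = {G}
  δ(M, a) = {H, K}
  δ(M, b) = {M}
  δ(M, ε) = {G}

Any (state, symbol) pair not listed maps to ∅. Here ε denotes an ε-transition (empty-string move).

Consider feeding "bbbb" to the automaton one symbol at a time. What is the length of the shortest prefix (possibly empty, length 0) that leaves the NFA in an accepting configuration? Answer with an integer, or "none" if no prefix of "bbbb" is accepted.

Start in {G}.
Read 'b': G→{H}; now {H}.
None of the earlier sets intersect F, but {H} does.

1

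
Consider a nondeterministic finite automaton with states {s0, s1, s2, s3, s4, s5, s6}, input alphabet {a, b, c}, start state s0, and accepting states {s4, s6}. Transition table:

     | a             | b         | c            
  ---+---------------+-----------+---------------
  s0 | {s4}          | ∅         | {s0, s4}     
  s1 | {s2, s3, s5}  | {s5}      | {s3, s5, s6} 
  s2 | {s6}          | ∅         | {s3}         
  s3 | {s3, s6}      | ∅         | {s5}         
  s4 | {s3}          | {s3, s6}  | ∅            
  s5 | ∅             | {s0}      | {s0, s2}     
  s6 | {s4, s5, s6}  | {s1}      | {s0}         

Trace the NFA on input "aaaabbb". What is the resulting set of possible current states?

{s0, s5}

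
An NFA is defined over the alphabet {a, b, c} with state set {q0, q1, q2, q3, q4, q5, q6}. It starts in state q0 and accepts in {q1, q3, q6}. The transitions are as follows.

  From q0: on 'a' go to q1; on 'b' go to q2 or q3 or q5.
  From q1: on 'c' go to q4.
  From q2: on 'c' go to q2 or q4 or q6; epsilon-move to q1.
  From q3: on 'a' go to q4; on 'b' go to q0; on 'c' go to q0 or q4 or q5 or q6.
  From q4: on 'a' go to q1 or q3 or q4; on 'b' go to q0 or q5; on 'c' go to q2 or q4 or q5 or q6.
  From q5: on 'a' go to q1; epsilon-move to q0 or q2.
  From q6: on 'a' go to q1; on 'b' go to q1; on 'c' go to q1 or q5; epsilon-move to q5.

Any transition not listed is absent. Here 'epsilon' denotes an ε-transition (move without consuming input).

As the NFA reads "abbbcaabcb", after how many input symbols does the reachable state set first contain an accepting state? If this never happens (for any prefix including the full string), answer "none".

1

Start in {q0}.
Read 'a': q0→{q1}; now {q1}.
None of the earlier sets intersect F, but {q1} does.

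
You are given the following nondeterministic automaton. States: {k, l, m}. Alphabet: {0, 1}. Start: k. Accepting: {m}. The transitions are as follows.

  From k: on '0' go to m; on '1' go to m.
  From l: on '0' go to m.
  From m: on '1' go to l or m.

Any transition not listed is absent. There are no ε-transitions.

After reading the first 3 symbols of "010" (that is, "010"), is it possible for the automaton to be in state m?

Yes

Start in {k}.
Read '0': k→{m}; now {m}.
Read '1': m→{l, m}; now {l, m}.
Read '0': l→{m}, m→∅; now {m}.
State m is in {m}.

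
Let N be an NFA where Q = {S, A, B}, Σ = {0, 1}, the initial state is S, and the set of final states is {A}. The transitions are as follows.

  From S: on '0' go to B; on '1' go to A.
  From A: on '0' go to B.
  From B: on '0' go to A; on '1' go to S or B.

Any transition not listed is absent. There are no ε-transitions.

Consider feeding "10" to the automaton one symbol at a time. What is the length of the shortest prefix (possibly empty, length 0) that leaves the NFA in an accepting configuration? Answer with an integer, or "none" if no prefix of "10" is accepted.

1

Start in {S}.
Read '1': {S} → {A}.
None of the earlier sets intersect F, but {A} does.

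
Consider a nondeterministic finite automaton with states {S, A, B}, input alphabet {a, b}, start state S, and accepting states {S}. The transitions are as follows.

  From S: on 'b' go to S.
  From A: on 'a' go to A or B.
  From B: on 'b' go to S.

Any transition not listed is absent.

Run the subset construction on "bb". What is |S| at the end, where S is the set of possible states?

1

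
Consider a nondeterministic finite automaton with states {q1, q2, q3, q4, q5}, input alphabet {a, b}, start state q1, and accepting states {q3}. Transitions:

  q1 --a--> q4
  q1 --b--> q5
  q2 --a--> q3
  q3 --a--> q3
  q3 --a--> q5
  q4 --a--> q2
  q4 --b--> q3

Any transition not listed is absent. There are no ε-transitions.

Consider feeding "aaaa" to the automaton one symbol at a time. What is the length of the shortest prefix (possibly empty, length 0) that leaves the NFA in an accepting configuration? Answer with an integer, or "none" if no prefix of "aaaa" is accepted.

Start in {q1}.
Read 'a': {q1} → {q4}.
Read 'a': {q4} → {q2}.
Read 'a': {q2} → {q3}.
None of the earlier sets intersect F, but {q3} does.

3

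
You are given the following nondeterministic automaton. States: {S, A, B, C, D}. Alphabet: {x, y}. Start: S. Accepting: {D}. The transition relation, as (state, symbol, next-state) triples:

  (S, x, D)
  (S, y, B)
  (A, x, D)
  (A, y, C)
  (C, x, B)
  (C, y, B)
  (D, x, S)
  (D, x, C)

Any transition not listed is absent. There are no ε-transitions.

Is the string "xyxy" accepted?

No

Start in {S}.
Read 'x': S→{D}; now {D}.
Read 'y': D→∅; now ∅.
The set is empty and remains empty for the remaining 2 symbols.
The final set ∅ contains no accepting state.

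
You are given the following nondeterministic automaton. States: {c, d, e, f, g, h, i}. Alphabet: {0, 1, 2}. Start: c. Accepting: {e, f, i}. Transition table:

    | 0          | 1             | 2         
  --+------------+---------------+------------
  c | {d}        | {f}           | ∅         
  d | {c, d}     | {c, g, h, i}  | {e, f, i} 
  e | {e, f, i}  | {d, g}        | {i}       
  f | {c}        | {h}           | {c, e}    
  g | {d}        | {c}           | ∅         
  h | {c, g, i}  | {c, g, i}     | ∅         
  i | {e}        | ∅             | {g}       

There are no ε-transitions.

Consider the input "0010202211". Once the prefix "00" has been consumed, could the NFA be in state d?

Yes

Start in {c}.
Read '0': c→{d}; now {d}.
Read '0': d→{c, d}; now {c, d}.
State d is in {c, d}.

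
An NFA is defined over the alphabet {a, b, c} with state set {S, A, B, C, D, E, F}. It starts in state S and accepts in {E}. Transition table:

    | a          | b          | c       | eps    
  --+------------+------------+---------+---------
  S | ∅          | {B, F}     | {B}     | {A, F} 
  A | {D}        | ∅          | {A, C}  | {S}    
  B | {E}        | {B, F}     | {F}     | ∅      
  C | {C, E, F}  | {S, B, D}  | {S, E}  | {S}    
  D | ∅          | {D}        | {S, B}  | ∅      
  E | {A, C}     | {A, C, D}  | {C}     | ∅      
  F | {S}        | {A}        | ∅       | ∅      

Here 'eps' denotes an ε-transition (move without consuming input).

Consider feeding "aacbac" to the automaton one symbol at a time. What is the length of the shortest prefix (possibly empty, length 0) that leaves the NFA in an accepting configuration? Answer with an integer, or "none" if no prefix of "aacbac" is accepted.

5

Start: ε-closure({S}) = {S, A, F}.
Read 'a': {S, A, F} → {S, A, D, F}.
Read 'a': {S, A, D, F} → {S, A, D, F}.
Read 'c': {S, A, D, F} → {S, A, B, C, F}.
Read 'b': {S, A, B, C, F} → {S, A, B, D, F}.
Read 'a': {S, A, B, D, F} → {S, A, D, E, F}.
None of the earlier sets intersect F, but {S, A, D, E, F} does.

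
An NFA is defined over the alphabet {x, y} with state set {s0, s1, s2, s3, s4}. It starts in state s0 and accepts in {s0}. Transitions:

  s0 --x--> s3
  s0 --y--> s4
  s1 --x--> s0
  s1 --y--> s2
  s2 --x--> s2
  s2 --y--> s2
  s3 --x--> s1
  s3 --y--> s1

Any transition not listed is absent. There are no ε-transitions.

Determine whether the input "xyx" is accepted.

Start in {s0}.
Read 'x': {s0} → {s3}.
Read 'y': {s3} → {s1}.
Read 'x': {s1} → {s0}.
The final set {s0} contains the accepting state s0.

Yes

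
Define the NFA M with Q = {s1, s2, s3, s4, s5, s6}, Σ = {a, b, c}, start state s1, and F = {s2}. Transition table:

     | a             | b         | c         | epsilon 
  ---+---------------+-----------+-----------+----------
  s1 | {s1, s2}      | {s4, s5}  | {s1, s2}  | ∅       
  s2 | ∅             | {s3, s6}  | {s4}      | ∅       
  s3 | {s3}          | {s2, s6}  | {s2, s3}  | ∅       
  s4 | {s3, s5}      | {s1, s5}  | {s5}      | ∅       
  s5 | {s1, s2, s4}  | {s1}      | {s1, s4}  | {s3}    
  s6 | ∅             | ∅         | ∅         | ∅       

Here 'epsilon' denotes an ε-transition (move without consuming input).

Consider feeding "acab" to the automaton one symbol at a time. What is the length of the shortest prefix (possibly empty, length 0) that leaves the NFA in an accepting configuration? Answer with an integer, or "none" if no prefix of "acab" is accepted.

1

Start in {s1}.
Read 'a': s1→{s1, s2}; now {s1, s2}.
None of the earlier sets intersect F, but {s1, s2} does.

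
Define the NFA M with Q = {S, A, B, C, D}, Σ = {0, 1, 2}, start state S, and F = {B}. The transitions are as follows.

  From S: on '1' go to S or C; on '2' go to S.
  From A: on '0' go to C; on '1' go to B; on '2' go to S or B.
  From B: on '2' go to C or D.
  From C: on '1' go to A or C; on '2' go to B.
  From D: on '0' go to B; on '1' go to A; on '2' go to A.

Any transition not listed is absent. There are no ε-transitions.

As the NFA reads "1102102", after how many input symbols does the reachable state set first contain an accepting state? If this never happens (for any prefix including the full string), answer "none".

Start in {S}.
Read '1': S→{S, C}; now {S, C}.
Read '1': S→{S, C}, C→{A, C}; now {S, A, C}.
Read '0': S→∅, A→{C}, C→∅; now {C}.
Read '2': C→{B}; now {B}.
None of the earlier sets intersect F, but {B} does.

4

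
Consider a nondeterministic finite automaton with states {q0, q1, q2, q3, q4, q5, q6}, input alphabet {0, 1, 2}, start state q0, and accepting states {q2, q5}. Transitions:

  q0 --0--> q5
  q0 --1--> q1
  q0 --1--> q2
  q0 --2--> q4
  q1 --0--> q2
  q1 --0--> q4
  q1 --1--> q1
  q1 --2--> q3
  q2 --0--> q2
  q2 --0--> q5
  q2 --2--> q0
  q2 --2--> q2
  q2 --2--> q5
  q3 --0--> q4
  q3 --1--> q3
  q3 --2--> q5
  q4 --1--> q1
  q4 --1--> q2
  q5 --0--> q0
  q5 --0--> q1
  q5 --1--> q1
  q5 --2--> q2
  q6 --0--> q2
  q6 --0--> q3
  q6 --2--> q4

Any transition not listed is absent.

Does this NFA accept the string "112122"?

Yes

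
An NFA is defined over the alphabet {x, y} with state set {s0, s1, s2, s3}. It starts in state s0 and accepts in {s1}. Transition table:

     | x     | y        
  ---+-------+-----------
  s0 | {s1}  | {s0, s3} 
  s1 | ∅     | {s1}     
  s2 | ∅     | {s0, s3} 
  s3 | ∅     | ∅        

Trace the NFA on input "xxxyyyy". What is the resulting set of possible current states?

∅

Start in {s0}.
Read 'x': s0→{s1}; now {s1}.
Read 'x': s1→∅; now ∅.
The set is empty and remains empty for the remaining 5 symbols.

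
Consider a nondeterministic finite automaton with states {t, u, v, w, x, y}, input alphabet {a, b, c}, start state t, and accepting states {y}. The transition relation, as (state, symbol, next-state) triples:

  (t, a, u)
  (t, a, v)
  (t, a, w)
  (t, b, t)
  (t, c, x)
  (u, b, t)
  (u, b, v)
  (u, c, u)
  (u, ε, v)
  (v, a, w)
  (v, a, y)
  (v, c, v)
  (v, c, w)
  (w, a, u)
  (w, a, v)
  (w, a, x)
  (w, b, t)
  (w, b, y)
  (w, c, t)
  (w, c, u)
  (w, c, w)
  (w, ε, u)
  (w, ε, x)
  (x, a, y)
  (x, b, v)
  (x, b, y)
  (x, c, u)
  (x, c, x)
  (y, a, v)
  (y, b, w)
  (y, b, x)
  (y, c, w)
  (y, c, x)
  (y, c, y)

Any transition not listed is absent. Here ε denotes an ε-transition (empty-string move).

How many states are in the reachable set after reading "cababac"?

6

Start in {t}.
Read 'c': t→{x}; now {x}.
Read 'a': x→{y}; now {y}.
Read 'b': y→{w, x}; union {w, x}; ε-closure = {u, v, w, x}.
Read 'a': u→∅, v→{w, y}, w→{u, v, x}, x→{y}; now {u, v, w, x, y}.
Read 'b': u→{t, v}, v→∅, w→{t, y}, x→{v, y}, y→{w, x}; union {t, v, w, x, y}; ε-closure = {t, u, v, w, x, y}.
Read 'a': t→{u, v, w}, u→∅, v→{w, y}, w→{u, v, x}, x→{y}, y→{v}; now {u, v, w, x, y}.
Read 'c': u→{u}, v→{v, w}, w→{t, u, w}, x→{u, x}, y→{w, x, y}; now {t, u, v, w, x, y}.
That set has 6 states.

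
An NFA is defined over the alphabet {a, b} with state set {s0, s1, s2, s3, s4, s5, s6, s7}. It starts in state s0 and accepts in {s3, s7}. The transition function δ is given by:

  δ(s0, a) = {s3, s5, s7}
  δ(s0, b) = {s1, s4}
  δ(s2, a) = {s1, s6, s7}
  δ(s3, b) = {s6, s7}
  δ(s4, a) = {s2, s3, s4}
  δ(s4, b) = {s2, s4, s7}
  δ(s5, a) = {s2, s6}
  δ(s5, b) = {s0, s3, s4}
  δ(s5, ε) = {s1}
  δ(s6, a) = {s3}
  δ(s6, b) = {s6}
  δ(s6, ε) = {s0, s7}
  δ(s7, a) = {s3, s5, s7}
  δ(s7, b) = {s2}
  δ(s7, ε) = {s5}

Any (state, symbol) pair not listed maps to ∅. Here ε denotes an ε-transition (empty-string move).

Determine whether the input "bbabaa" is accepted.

Yes

Start in {s0}.
Read 'b': s0→{s1, s4}; now {s1, s4}.
Read 'b': s1→∅, s4→{s2, s4, s7}; union {s2, s4, s7}; ε-closure = {s1, s2, s4, s5, s7}.
Read 'a': s1→∅, s2→{s1, s6, s7}, s4→{s2, s3, s4}, s5→{s2, s6}, s7→{s3, s5, s7}; union {s1, s2, s3, s4, s5, s6, s7}; ε-closure = {s0, s1, s2, s3, s4, s5, s6, s7}.
Read 'b': s0→{s1, s4}, s1→∅, s2→∅, s3→{s6, s7}, s4→{s2, s4, s7}, s5→{s0, s3, s4}, s6→{s6}, s7→{s2}; union {s0, s1, s2, s3, s4, s6, s7}; ε-closure = {s0, s1, s2, s3, s4, s5, s6, s7}.
Read 'a': s0→{s3, s5, s7}, s1→∅, s2→{s1, s6, s7}, s3→∅, s4→{s2, s3, s4}, s5→{s2, s6}, s6→{s3}, s7→{s3, s5, s7}; union {s1, s2, s3, s4, s5, s6, s7}; ε-closure = {s0, s1, s2, s3, s4, s5, s6, s7}.
Read 'a': s0→{s3, s5, s7}, s1→∅, s2→{s1, s6, s7}, s3→∅, s4→{s2, s3, s4}, s5→{s2, s6}, s6→{s3}, s7→{s3, s5, s7}; union {s1, s2, s3, s4, s5, s6, s7}; ε-closure = {s0, s1, s2, s3, s4, s5, s6, s7}.
The final set {s0, s1, s2, s3, s4, s5, s6, s7} contains the accepting states s3, s7.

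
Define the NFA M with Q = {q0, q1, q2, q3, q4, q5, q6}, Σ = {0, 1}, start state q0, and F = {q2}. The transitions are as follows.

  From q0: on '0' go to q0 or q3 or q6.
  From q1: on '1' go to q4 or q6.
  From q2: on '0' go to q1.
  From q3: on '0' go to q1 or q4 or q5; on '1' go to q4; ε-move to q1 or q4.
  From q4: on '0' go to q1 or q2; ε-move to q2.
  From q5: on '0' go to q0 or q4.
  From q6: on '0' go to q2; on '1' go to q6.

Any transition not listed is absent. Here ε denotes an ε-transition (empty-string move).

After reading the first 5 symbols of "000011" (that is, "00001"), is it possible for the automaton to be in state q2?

Start in {q0}.
Read '0': {q0} → {q0, q1, q2, q3, q4, q6}.
Read '0': {q0, q1, q2, q3, q4, q6} → {q0, q1, q2, q3, q4, q5, q6}.
Read '0': {q0, q1, q2, q3, q4, q5, q6} → {q0, q1, q2, q3, q4, q5, q6}.
Read '0': {q0, q1, q2, q3, q4, q5, q6} → {q0, q1, q2, q3, q4, q5, q6}.
Read '1': {q0, q1, q2, q3, q4, q5, q6} → {q2, q4, q6}.
State q2 is in {q2, q4, q6}.

Yes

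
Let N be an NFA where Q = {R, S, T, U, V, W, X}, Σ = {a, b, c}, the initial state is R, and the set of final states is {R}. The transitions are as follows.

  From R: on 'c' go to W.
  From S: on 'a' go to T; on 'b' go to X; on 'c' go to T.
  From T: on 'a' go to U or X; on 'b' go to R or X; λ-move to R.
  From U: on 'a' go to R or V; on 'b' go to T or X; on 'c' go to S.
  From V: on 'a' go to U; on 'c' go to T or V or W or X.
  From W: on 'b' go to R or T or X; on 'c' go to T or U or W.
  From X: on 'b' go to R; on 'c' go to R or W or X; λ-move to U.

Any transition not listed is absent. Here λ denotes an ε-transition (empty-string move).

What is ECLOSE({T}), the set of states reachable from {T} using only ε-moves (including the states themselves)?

{R, T}

Begin with {T}.
ε-move T → R; add R.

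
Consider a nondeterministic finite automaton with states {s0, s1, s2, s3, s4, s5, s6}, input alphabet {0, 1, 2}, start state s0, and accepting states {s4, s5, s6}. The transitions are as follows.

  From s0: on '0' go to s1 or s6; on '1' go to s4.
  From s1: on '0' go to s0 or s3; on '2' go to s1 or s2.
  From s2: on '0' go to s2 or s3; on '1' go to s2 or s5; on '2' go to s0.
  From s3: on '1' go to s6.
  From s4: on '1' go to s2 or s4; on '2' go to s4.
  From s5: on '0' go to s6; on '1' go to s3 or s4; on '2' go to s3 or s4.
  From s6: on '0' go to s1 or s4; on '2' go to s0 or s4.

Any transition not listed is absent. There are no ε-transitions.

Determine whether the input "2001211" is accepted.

No

Start in {s0}.
Read '2': s0→∅; now ∅.
The set is empty and remains empty for the remaining 6 symbols.
The final set ∅ contains no accepting state.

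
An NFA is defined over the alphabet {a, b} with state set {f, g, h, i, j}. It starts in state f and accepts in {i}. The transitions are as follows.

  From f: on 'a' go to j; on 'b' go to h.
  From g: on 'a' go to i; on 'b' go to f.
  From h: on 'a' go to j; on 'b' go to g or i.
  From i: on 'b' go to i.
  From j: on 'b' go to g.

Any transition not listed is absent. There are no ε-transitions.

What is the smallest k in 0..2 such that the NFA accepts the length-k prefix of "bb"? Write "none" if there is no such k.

Start in {f}.
Read 'b': f→{h}; now {h}.
Read 'b': h→{g, i}; now {g, i}.
None of the earlier sets intersect F, but {g, i} does.

2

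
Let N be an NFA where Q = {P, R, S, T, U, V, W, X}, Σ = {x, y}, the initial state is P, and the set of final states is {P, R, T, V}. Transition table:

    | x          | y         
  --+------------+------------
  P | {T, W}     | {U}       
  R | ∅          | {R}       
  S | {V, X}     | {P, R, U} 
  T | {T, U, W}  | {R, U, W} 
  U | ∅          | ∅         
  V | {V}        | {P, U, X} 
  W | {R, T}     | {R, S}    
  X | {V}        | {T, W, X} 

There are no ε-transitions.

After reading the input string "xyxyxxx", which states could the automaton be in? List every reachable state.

Start in {P}.
Read 'x': {P} → {T, W}.
Read 'y': {T, W} → {R, S, U, W}.
Read 'x': {R, S, U, W} → {R, T, V, X}.
Read 'y': {R, T, V, X} → {P, R, T, U, W, X}.
Read 'x': {P, R, T, U, W, X} → {R, T, U, V, W}.
Read 'x': {R, T, U, V, W} → {R, T, U, V, W}.
Read 'x': {R, T, U, V, W} → {R, T, U, V, W}.

{R, T, U, V, W}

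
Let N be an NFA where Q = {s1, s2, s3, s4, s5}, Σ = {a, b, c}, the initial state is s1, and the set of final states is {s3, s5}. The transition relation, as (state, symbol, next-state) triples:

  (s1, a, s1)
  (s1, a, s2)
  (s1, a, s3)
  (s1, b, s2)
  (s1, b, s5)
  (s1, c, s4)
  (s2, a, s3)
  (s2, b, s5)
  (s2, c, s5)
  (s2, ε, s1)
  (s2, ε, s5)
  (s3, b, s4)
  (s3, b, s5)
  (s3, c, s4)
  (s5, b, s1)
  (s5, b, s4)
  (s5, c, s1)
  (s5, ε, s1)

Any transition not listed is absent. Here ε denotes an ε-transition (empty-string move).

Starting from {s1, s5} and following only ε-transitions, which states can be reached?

Begin with {s1, s5}.
No ε-moves leave this set, so the closure equals the set itself.

{s1, s5}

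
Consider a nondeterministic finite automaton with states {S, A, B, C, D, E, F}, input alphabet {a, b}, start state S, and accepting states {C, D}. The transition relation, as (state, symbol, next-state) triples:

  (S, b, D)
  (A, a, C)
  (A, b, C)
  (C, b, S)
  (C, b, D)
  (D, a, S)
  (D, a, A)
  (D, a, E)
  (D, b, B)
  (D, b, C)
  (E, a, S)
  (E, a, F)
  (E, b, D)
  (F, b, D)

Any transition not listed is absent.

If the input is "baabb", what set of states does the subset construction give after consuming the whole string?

{B, C, D}

Start in {S}.
Read 'b': S→{D}; now {D}.
Read 'a': D→{S, A, E}; now {S, A, E}.
Read 'a': S→∅, A→{C}, E→{S, F}; now {S, C, F}.
Read 'b': S→{D}, C→{S, D}, F→{D}; now {S, D}.
Read 'b': S→{D}, D→{B, C}; now {B, C, D}.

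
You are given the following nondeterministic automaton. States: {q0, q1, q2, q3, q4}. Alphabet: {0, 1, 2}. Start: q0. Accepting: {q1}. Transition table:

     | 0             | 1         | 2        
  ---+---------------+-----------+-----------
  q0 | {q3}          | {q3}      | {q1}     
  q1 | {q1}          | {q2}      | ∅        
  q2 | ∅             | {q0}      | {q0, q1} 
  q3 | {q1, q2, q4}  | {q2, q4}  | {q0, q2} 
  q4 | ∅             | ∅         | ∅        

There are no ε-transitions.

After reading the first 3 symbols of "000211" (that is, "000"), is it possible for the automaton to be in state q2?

No

Start in {q0}.
Read '0': q0→{q3}; now {q3}.
Read '0': q3→{q1, q2, q4}; now {q1, q2, q4}.
Read '0': q1→{q1}, q2→∅, q4→∅; now {q1}.
State q2 is not in {q1}.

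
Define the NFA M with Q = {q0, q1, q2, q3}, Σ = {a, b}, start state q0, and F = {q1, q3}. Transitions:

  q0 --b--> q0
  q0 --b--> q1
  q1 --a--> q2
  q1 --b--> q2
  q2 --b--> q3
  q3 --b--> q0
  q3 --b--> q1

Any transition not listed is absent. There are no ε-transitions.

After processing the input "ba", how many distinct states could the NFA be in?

1

Start in {q0}.
Read 'b': {q0} → {q0, q1}.
Read 'a': {q0, q1} → {q2}.
That set has 1 state.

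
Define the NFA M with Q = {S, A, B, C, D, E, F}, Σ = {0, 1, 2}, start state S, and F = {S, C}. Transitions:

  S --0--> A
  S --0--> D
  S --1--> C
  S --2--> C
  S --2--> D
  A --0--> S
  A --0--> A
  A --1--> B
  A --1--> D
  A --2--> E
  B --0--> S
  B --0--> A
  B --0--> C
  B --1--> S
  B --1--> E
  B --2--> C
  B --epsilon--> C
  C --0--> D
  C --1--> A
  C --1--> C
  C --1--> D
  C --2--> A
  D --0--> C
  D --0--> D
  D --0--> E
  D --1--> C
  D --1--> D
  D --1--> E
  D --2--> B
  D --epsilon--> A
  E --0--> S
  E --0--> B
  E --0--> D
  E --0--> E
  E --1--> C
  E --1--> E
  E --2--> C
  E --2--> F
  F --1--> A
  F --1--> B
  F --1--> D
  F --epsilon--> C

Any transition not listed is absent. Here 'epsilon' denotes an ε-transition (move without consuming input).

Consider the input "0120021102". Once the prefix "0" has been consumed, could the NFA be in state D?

Start in {S}.
Read '0': {S} → {A, D}.
State D is in {A, D}.

Yes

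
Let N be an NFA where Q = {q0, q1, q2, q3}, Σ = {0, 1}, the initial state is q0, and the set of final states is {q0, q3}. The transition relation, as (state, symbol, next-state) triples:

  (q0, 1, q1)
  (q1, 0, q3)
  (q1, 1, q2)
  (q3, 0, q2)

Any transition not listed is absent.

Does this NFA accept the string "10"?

Yes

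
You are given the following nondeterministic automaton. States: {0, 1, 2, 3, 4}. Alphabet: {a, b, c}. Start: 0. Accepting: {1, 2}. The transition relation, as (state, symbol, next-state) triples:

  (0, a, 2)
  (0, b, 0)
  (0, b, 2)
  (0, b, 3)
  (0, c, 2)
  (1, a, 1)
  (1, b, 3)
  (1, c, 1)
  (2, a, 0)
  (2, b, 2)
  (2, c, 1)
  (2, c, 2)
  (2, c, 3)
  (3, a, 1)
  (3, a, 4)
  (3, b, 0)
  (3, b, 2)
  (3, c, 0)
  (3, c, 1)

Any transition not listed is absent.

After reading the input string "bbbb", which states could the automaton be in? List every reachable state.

Start in {0}.
Read 'b': 0→{0, 2, 3}; now {0, 2, 3}.
Read 'b': 0→{0, 2, 3}, 2→{2}, 3→{0, 2}; now {0, 2, 3}.
Read 'b': 0→{0, 2, 3}, 2→{2}, 3→{0, 2}; now {0, 2, 3}.
Read 'b': 0→{0, 2, 3}, 2→{2}, 3→{0, 2}; now {0, 2, 3}.

{0, 2, 3}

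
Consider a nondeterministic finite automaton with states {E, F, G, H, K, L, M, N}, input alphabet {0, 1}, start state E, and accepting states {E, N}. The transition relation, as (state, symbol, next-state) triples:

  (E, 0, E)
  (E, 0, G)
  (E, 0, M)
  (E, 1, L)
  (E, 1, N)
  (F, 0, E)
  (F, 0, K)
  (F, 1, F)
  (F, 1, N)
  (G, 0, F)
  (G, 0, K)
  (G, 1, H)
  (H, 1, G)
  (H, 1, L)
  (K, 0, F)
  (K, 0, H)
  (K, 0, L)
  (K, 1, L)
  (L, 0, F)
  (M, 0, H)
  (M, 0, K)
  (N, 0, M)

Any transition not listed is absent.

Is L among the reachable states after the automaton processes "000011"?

Yes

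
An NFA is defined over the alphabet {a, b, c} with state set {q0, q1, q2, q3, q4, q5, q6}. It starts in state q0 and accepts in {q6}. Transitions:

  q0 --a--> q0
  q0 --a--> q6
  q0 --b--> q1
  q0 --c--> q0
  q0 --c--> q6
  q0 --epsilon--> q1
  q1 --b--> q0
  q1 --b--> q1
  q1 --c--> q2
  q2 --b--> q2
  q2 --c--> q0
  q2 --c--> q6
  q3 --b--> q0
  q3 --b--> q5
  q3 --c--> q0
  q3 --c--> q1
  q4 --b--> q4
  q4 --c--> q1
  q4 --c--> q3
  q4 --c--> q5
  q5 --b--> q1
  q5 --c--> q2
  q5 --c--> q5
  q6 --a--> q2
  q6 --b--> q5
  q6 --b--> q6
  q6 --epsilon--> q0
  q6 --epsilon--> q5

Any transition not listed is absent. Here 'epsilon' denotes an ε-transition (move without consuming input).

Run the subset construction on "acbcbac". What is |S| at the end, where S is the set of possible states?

Start: ε-closure({q0}) = {q0, q1}.
Read 'a': q0→{q0, q6}, q1→∅; union {q0, q6}; ε-closure = {q0, q1, q5, q6}.
Read 'c': q0→{q0, q6}, q1→{q2}, q5→{q2, q5}, q6→∅; union {q0, q2, q5, q6}; ε-closure = {q0, q1, q2, q5, q6}.
Read 'b': q0→{q1}, q1→{q0, q1}, q2→{q2}, q5→{q1}, q6→{q5, q6}; now {q0, q1, q2, q5, q6}.
Read 'c': q0→{q0, q6}, q1→{q2}, q2→{q0, q6}, q5→{q2, q5}, q6→∅; union {q0, q2, q5, q6}; ε-closure = {q0, q1, q2, q5, q6}.
Read 'b': q0→{q1}, q1→{q0, q1}, q2→{q2}, q5→{q1}, q6→{q5, q6}; now {q0, q1, q2, q5, q6}.
Read 'a': q0→{q0, q6}, q1→∅, q2→∅, q5→∅, q6→{q2}; union {q0, q2, q6}; ε-closure = {q0, q1, q2, q5, q6}.
Read 'c': q0→{q0, q6}, q1→{q2}, q2→{q0, q6}, q5→{q2, q5}, q6→∅; union {q0, q2, q5, q6}; ε-closure = {q0, q1, q2, q5, q6}.
That set has 5 states.

5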